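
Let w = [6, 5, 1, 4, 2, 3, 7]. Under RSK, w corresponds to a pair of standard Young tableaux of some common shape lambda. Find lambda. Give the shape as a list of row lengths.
[4, 1, 1, 1]

RSK row insertion gives P = [[1, 2, 3, 7], [4], [5], [6]], which has shape [4, 1, 1, 1].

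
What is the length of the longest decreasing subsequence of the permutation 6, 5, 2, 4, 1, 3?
4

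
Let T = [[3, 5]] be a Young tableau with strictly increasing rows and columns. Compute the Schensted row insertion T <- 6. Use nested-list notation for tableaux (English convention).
6 is larger than every entry of row 1, so it is appended to row 1. The new tableau is [[3, 5, 6]].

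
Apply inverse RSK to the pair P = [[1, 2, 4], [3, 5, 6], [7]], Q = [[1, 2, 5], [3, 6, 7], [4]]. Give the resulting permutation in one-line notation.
Reverse the RSK construction: for i from n down to 1, find the cell of Q containing i, remove the entry at that cell from P, and reverse-bump it up through P; the value ejected from row 1 is w(i).

Step i=7: Q has 7 at row 2, column 3; remove 6 from row 2 of P and reverse-bump: 6 enters row 1 and ejects 4. So w(7) = 4. P is now [[1, 2, 6], [3, 5], [7]].
Step i=6: Q has 6 at row 2, column 2; remove 5 from row 2 of P and reverse-bump: 5 enters row 1 and ejects 2. So w(6) = 2. P is now [[1, 5, 6], [3], [7]].
Step i=5: Q has 5 at row 1, column 3; remove that cell from P, ejecting 6. So w(5) = 6. P is now [[1, 5], [3], [7]].
Step i=4: Q has 4 at row 3, column 1; remove 7 from row 3 of P and reverse-bump: 7 enters row 2 and ejects 3; 3 enters row 1 and ejects 1. So w(4) = 1. P is now [[3, 5], [7]].
Step i=3: Q has 3 at row 2, column 1; remove 7 from row 2 of P and reverse-bump: 7 enters row 1 and ejects 5. So w(3) = 5. P is now [[3, 7]].
Step i=2: Q has 2 at row 1, column 2; remove that cell from P, ejecting 7. So w(2) = 7. P is now [[3]].
Step i=1: Q has 1 at row 1, column 1; remove that cell from P, ejecting 3. So w(1) = 3. P is now [].

So w = 3 7 5 1 6 2 4.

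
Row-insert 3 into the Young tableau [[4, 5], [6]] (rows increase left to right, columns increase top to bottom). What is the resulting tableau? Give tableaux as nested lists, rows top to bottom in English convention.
In row 1, 3 replaces 4 (the leftmost entry greater than 3); 4 is bumped to row 2. In row 2, 4 replaces 6 (the leftmost entry greater than 4); 6 is bumped to row 3. 6 starts a new row 3. The new tableau is [[3, 5], [4], [6]].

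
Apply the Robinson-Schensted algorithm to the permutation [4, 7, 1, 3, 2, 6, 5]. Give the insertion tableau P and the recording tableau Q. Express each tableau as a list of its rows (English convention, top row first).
Insert each entry of the permutation into P by Schensted row insertion, recording in Q the position of each new cell.

After inserting 4: P = [[4]].
After inserting 7: P = [[4, 7]].
After inserting 1: P = [[1, 7], [4]].
After inserting 3: P = [[1, 3], [4, 7]].
After inserting 2: P = [[1, 2], [3, 7], [4]].
After inserting 6: P = [[1, 2, 6], [3, 7], [4]].
After inserting 5: P = [[1, 2, 5], [3, 6], [4, 7]].

So P = [[1, 2, 5], [3, 6], [4, 7]], Q = [[1, 2, 6], [3, 4], [5, 7]].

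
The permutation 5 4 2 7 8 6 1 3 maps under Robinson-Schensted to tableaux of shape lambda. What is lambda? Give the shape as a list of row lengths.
[3, 2, 2, 1]

Row-insert each entry into an empty tableau.

After inserting 5: P = [[5]].
After inserting 4: P = [[4], [5]].
After inserting 2: P = [[2], [4], [5]].
After inserting 7: P = [[2, 7], [4], [5]].
After inserting 8: P = [[2, 7, 8], [4], [5]].
After inserting 6: P = [[2, 6, 8], [4, 7], [5]].
After inserting 1: P = [[1, 6, 8], [2, 7], [4], [5]].
After inserting 3: P = [[1, 3, 8], [2, 6], [4, 7], [5]].

The final insertion tableau P = [[1, 3, 8], [2, 6], [4, 7], [5]] has shape [3, 2, 2, 1].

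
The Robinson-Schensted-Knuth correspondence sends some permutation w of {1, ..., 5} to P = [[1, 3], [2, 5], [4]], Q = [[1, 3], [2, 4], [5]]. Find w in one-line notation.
4 2 5 3 1

Reverse the RSK construction: for i from n down to 1, find the cell of Q containing i, remove the entry at that cell from P, and reverse-bump it up through P; the value ejected from row 1 is w(i).

Step i=5: Q has 5 at row 3, column 1; remove 4 from row 3 of P and reverse-bump: 4 enters row 2 and ejects 2; 2 enters row 1 and ejects 1. So w(5) = 1. P is now [[2, 3], [4, 5]].
Step i=4: Q has 4 at row 2, column 2; remove 5 from row 2 of P and reverse-bump: 5 enters row 1 and ejects 3. So w(4) = 3. P is now [[2, 5], [4]].
Step i=3: Q has 3 at row 1, column 2; remove that cell from P, ejecting 5. So w(3) = 5. P is now [[2], [4]].
Step i=2: Q has 2 at row 2, column 1; remove 4 from row 2 of P and reverse-bump: 4 enters row 1 and ejects 2. So w(2) = 2. P is now [[4]].
Step i=1: Q has 1 at row 1, column 1; remove that cell from P, ejecting 4. So w(1) = 4. P is now [].

So w = 4 2 5 3 1.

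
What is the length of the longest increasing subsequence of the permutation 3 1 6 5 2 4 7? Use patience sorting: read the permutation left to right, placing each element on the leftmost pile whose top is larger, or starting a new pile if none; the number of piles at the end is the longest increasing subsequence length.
3: new pile. tops = [3]
1: onto pile 1 (replacing 3). tops = [1]
6: new pile. tops = [1, 6]
5: onto pile 2 (replacing 6). tops = [1, 5]
2: onto pile 2 (replacing 5). tops = [1, 2]
4: new pile. tops = [1, 2, 4]
7: new pile. tops = [1, 2, 4, 7]

4 piles, so the longest increasing subsequence has length 4.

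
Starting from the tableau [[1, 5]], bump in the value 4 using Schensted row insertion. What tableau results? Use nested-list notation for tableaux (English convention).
In row 1, 4 replaces 5 (the leftmost entry greater than 4); 5 is bumped to row 2. 5 starts a new row 2. The new tableau is [[1, 4], [5]].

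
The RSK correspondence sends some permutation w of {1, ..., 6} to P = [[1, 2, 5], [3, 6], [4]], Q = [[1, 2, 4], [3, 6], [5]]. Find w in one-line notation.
1 4 3 6 2 5

Reverse RSK: for i = n, n-1, ..., 1, locate i in Q, remove the corresponding corner cell from P, and reverse-bump its entry up through P; the value ejected from row 1 is w(i).

So w = 1 4 3 6 2 5.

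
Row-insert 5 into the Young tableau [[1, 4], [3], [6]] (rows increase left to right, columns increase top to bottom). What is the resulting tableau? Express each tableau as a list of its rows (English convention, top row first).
5 is larger than every entry of row 1, so it is appended to row 1. The new tableau is [[1, 4, 5], [3], [6]].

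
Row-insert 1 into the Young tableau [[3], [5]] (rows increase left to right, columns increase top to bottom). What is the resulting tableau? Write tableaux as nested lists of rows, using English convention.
In row 1, 1 replaces 3 (the leftmost entry greater than 1); 3 is bumped to row 2. In row 2, 3 replaces 5 (the leftmost entry greater than 3); 5 is bumped to row 3. 5 starts a new row 3. The new tableau is [[1], [3], [5]].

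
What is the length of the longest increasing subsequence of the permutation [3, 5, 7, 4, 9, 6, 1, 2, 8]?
4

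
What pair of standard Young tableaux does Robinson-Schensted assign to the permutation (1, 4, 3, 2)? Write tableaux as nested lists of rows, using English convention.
Insert each entry of the permutation into P by Schensted row insertion, recording in Q the position of each new cell.

Insert 1: appended to row 1. P = [[1]].
Insert 4: appended to row 1. P = [[1, 4]].
Insert 3: 3 bumps 4 from row 1; 4 starts row 2. P = [[1, 3], [4]].
Insert 2: 2 bumps 3 from row 1; 3 bumps 4 from row 2; 4 starts row 3. P = [[1, 2], [3], [4]].

So P = [[1, 2], [3], [4]], Q = [[1, 2], [3], [4]].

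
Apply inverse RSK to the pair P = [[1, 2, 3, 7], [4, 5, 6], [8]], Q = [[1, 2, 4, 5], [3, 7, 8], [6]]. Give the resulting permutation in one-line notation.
Reverse the RSK construction: for i from n down to 1, find the cell of Q containing i, remove the entry at that cell from P, and reverse-bump it up through P; the value ejected from row 1 is w(i).

Step i=8: Q has 8 at row 2, column 3; remove 6 from row 2 of P and reverse-bump: 6 enters row 1 and ejects 3. So w(8) = 3. P is now [[1, 2, 6, 7], [4, 5], [8]].
Step i=7: Q has 7 at row 2, column 2; remove 5 from row 2 of P and reverse-bump: 5 enters row 1 and ejects 2. So w(7) = 2. P is now [[1, 5, 6, 7], [4], [8]].
Step i=6: Q has 6 at row 3, column 1; remove 8 from row 3 of P and reverse-bump: 8 enters row 2 and ejects 4; 4 enters row 1 and ejects 1. So w(6) = 1. P is now [[4, 5, 6, 7], [8]].
Step i=5: Q has 5 at row 1, column 4; remove that cell from P, ejecting 7. So w(5) = 7. P is now [[4, 5, 6], [8]].
Step i=4: Q has 4 at row 1, column 3; remove that cell from P, ejecting 6. So w(4) = 6. P is now [[4, 5], [8]].
Step i=3: Q has 3 at row 2, column 1; remove 8 from row 2 of P and reverse-bump: 8 enters row 1 and ejects 5. So w(3) = 5. P is now [[4, 8]].
Step i=2: Q has 2 at row 1, column 2; remove that cell from P, ejecting 8. So w(2) = 8. P is now [[4]].
Step i=1: Q has 1 at row 1, column 1; remove that cell from P, ejecting 4. So w(1) = 4. P is now [].

So w = 4 8 5 6 7 1 2 3.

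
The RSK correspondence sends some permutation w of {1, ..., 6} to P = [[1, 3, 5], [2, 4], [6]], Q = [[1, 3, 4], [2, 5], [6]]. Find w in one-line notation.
Reverse the RSK construction: for i from n down to 1, find the cell of Q containing i, remove the entry at that cell from P, and reverse-bump it up through P; the value ejected from row 1 is w(i).

Step i=6: Q has 6 at row 3, column 1; remove 6 from row 3 of P and reverse-bump: 6 enters row 2 and ejects 4; 4 enters row 1 and ejects 3. So w(6) = 3. P is now [[1, 4, 5], [2, 6]].
Step i=5: Q has 5 at row 2, column 2; remove 6 from row 2 of P and reverse-bump: 6 enters row 1 and ejects 5. So w(5) = 5. P is now [[1, 4, 6], [2]].
Step i=4: Q has 4 at row 1, column 3; remove that cell from P, ejecting 6. So w(4) = 6. P is now [[1, 4], [2]].
Step i=3: Q has 3 at row 1, column 2; remove that cell from P, ejecting 4. So w(3) = 4. P is now [[1], [2]].
Step i=2: Q has 2 at row 2, column 1; remove 2 from row 2 of P and reverse-bump: 2 enters row 1 and ejects 1. So w(2) = 1. P is now [[2]].
Step i=1: Q has 1 at row 1, column 1; remove that cell from P, ejecting 2. So w(1) = 2. P is now [].

So w = 2 1 4 6 5 3.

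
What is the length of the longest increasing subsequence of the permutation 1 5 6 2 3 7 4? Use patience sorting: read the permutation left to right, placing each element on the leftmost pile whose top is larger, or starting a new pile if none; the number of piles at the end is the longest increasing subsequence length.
1: new pile. tops = [1]
5: new pile. tops = [1, 5]
6: new pile. tops = [1, 5, 6]
2: onto pile 2 (replacing 5). tops = [1, 2, 6]
3: onto pile 3 (replacing 6). tops = [1, 2, 3]
7: new pile. tops = [1, 2, 3, 7]
4: onto pile 4 (replacing 7). tops = [1, 2, 3, 4]

4 piles, so the longest increasing subsequence has length 4.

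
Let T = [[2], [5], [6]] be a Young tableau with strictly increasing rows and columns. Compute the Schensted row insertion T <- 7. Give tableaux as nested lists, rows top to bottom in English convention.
[[2, 7], [5], [6]]

7 is larger than every entry of row 1, so it is appended to row 1. The new tableau is [[2, 7], [5], [6]].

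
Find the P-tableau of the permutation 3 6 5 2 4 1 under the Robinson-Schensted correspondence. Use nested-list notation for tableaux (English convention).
P = [[1, 4], [2, 5], [3], [6]]

Insert 3: appended to row 1. P = [[3]].
Insert 6: appended to row 1. P = [[3, 6]].
Insert 5: 5 bumps 6 from row 1; 6 starts row 2. P = [[3, 5], [6]].
Insert 2: 2 bumps 3 from row 1; 3 bumps 6 from row 2; 6 starts row 3. P = [[2, 5], [3], [6]].
Insert 4: 4 bumps 5 from row 1; 5 appends to row 2. P = [[2, 4], [3, 5], [6]].
Insert 1: 1 bumps 2 from row 1; 2 bumps 3 from row 2; 3 bumps 6 from row 3; 6 starts row 4. P = [[1, 4], [2, 5], [3], [6]].

So P = [[1, 4], [2, 5], [3], [6]].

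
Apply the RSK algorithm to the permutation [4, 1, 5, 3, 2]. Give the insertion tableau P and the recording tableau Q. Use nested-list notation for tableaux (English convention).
P = [[1, 2], [3, 5], [4]], Q = [[1, 3], [2, 4], [5]]

Insert each entry of the permutation into P by Schensted row insertion, recording in Q the position of each new cell.

Insert 4: appended to row 1. P = [[4]].
Insert 1: 1 bumps 4 from row 1; 4 starts row 2. P = [[1], [4]].
Insert 5: appended to row 1. P = [[1, 5], [4]].
Insert 3: 3 bumps 5 from row 1; 5 appends to row 2. P = [[1, 3], [4, 5]].
Insert 2: 2 bumps 3 from row 1; 3 bumps 4 from row 2; 4 starts row 3. P = [[1, 2], [3, 5], [4]].

So P = [[1, 2], [3, 5], [4]], Q = [[1, 3], [2, 4], [5]].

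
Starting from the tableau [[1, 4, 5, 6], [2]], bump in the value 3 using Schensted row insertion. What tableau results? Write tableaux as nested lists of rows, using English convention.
[[1, 3, 5, 6], [2, 4]]

In row 1, 3 replaces 4 (the leftmost entry greater than 3); 4 is bumped to row 2. 4 is appended to row 2. The new tableau is [[1, 3, 5, 6], [2, 4]].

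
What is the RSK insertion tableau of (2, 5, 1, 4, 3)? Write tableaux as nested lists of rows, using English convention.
Insert 2: appended to row 1. P = [[2]].
Insert 5: appended to row 1. P = [[2, 5]].
Insert 1: 1 bumps 2 from row 1; 2 starts row 2. P = [[1, 5], [2]].
Insert 4: 4 bumps 5 from row 1; 5 appends to row 2. P = [[1, 4], [2, 5]].
Insert 3: 3 bumps 4 from row 1; 4 bumps 5 from row 2; 5 starts row 3. P = [[1, 3], [2, 4], [5]].

So P = [[1, 3], [2, 4], [5]].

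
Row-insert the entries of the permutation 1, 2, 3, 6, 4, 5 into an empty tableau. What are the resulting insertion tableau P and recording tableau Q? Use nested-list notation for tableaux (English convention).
Insert each entry of the permutation into P by Schensted row insertion, recording in Q the position of each new cell.

Insert 1: appended to row 1. P = [[1]].
Insert 2: appended to row 1. P = [[1, 2]].
Insert 3: appended to row 1. P = [[1, 2, 3]].
Insert 6: appended to row 1. P = [[1, 2, 3, 6]].
Insert 4: 4 bumps 6 from row 1; 6 starts row 2. P = [[1, 2, 3, 4], [6]].
Insert 5: appended to row 1. P = [[1, 2, 3, 4, 5], [6]].

So P = [[1, 2, 3, 4, 5], [6]], Q = [[1, 2, 3, 4, 6], [5]].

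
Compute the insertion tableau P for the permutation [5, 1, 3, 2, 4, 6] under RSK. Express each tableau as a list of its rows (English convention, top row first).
P = [[1, 2, 4, 6], [3], [5]]

Insert 5: appended to row 1. P = [[5]].
Insert 1: 1 bumps 5 from row 1; 5 starts row 2. P = [[1], [5]].
Insert 3: appended to row 1. P = [[1, 3], [5]].
Insert 2: 2 bumps 3 from row 1; 3 bumps 5 from row 2; 5 starts row 3. P = [[1, 2], [3], [5]].
Insert 4: appended to row 1. P = [[1, 2, 4], [3], [5]].
Insert 6: appended to row 1. P = [[1, 2, 4, 6], [3], [5]].

So P = [[1, 2, 4, 6], [3], [5]].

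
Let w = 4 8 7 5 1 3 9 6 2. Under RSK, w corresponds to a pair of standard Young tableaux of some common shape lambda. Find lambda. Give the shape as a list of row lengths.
Row-insert each entry into an empty tableau.

After inserting 4: P = [[4]].
After inserting 8: P = [[4, 8]].
After inserting 7: P = [[4, 7], [8]].
After inserting 5: P = [[4, 5], [7], [8]].
After inserting 1: P = [[1, 5], [4], [7], [8]].
After inserting 3: P = [[1, 3], [4, 5], [7], [8]].
After inserting 9: P = [[1, 3, 9], [4, 5], [7], [8]].
After inserting 6: P = [[1, 3, 6], [4, 5, 9], [7], [8]].
After inserting 2: P = [[1, 2, 6], [3, 5, 9], [4], [7], [8]].

The final insertion tableau P = [[1, 2, 6], [3, 5, 9], [4], [7], [8]] has shape [3, 3, 1, 1, 1].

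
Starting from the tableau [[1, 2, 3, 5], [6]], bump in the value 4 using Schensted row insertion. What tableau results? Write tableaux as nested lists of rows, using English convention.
[[1, 2, 3, 4], [5], [6]]

In row 1, 4 replaces 5 (the leftmost entry greater than 4); 5 is bumped to row 2. In row 2, 5 replaces 6 (the leftmost entry greater than 5); 6 is bumped to row 3. 6 starts a new row 3. The new tableau is [[1, 2, 3, 4], [5], [6]].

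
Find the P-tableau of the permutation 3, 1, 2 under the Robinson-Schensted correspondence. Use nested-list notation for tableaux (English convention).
P = [[1, 2], [3]]

Insert 3: appended to row 1. P = [[3]].
Insert 1: 1 bumps 3 from row 1; 3 starts row 2. P = [[1], [3]].
Insert 2: appended to row 1. P = [[1, 2], [3]].

So P = [[1, 2], [3]].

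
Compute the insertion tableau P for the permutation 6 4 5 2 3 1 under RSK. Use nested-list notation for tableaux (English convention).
P = [[1, 3], [2, 5], [4], [6]]

Insert 6: appended to row 1. P = [[6]].
Insert 4: 4 bumps 6 from row 1; 6 starts row 2. P = [[4], [6]].
Insert 5: appended to row 1. P = [[4, 5], [6]].
Insert 2: 2 bumps 4 from row 1; 4 bumps 6 from row 2; 6 starts row 3. P = [[2, 5], [4], [6]].
Insert 3: 3 bumps 5 from row 1; 5 appends to row 2. P = [[2, 3], [4, 5], [6]].
Insert 1: 1 bumps 2 from row 1; 2 bumps 4 from row 2; 4 bumps 6 from row 3; 6 starts row 4. P = [[1, 3], [2, 5], [4], [6]].

So P = [[1, 3], [2, 5], [4], [6]].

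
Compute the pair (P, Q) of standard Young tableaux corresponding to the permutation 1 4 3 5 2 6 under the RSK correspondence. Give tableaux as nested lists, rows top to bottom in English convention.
P = [[1, 2, 5, 6], [3], [4]], Q = [[1, 2, 4, 6], [3], [5]]

Insert each entry of the permutation into P by Schensted row insertion, recording in Q the position of each new cell.

Insert 1: appended to row 1. P = [[1]].
Insert 4: appended to row 1. P = [[1, 4]].
Insert 3: 3 bumps 4 from row 1; 4 starts row 2. P = [[1, 3], [4]].
Insert 5: appended to row 1. P = [[1, 3, 5], [4]].
Insert 2: 2 bumps 3 from row 1; 3 bumps 4 from row 2; 4 starts row 3. P = [[1, 2, 5], [3], [4]].
Insert 6: appended to row 1. P = [[1, 2, 5, 6], [3], [4]].

So P = [[1, 2, 5, 6], [3], [4]], Q = [[1, 2, 4, 6], [3], [5]].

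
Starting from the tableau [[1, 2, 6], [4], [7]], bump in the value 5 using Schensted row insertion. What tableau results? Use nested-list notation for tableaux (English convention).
[[1, 2, 5], [4, 6], [7]]

In row 1, 5 replaces 6 (the leftmost entry greater than 5); 6 is bumped to row 2. 6 is appended to row 2. The new tableau is [[1, 2, 5], [4, 6], [7]].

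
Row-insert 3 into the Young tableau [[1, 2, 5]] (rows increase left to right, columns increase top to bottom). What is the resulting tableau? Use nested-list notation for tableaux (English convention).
[[1, 2, 3], [5]]

In row 1, 3 replaces 5 (the leftmost entry greater than 3); 5 is bumped to row 2. 5 starts a new row 2. The new tableau is [[1, 2, 3], [5]].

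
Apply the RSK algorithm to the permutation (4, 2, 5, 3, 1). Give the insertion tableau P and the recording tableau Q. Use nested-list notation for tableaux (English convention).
P = [[1, 3], [2, 5], [4]], Q = [[1, 3], [2, 4], [5]]

Insert each entry of the permutation into P by Schensted row insertion, recording in Q the position of each new cell.

Insert 4: appended to row 1. P = [[4]], Q = [[1]].
Insert 2: 2 bumps 4 from row 1; 4 starts row 2. P = [[2], [4]], Q = [[1], [2]].
Insert 5: appended to row 1. P = [[2, 5], [4]], Q = [[1, 3], [2]].
Insert 3: 3 bumps 5 from row 1; 5 appends to row 2. P = [[2, 3], [4, 5]], Q = [[1, 3], [2, 4]].
Insert 1: 1 bumps 2 from row 1; 2 bumps 4 from row 2; 4 starts row 3. P = [[1, 3], [2, 5], [4]], Q = [[1, 3], [2, 4], [5]].

So P = [[1, 3], [2, 5], [4]], Q = [[1, 3], [2, 4], [5]].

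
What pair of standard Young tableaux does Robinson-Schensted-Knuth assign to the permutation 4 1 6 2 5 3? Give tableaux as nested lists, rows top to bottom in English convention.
P = [[1, 2, 3], [4, 5], [6]], Q = [[1, 3, 5], [2, 4], [6]]

Insert each entry of the permutation into P by Schensted row insertion, recording in Q the position of each new cell.

After inserting 4: P = [[4]].
After inserting 1: P = [[1], [4]].
After inserting 6: P = [[1, 6], [4]].
After inserting 2: P = [[1, 2], [4, 6]].
After inserting 5: P = [[1, 2, 5], [4, 6]].
After inserting 3: P = [[1, 2, 3], [4, 5], [6]].

So P = [[1, 2, 3], [4, 5], [6]], Q = [[1, 3, 5], [2, 4], [6]].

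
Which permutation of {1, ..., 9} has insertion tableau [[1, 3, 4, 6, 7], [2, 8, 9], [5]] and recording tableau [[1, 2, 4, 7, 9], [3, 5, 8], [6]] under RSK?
2 5 3 8 4 1 9 6 7

Reverse the RSK construction: for i from n down to 1, find the cell of Q containing i, remove the entry at that cell from P, and reverse-bump it up through P; the value ejected from row 1 is w(i).

Step i=9: Q has 9 at row 1, column 5; remove that cell from P, ejecting 7. So w(9) = 7. P is now [[1, 3, 4, 6], [2, 8, 9], [5]].
Step i=8: Q has 8 at row 2, column 3; remove 9 from row 2 of P and reverse-bump: 9 enters row 1 and ejects 6. So w(8) = 6. P is now [[1, 3, 4, 9], [2, 8], [5]].
Step i=7: Q has 7 at row 1, column 4; remove that cell from P, ejecting 9. So w(7) = 9. P is now [[1, 3, 4], [2, 8], [5]].
Step i=6: Q has 6 at row 3, column 1; remove 5 from row 3 of P and reverse-bump: 5 enters row 2 and ejects 2; 2 enters row 1 and ejects 1. So w(6) = 1. P is now [[2, 3, 4], [5, 8]].
Step i=5: Q has 5 at row 2, column 2; remove 8 from row 2 of P and reverse-bump: 8 enters row 1 and ejects 4. So w(5) = 4. P is now [[2, 3, 8], [5]].
Step i=4: Q has 4 at row 1, column 3; remove that cell from P, ejecting 8. So w(4) = 8. P is now [[2, 3], [5]].
Step i=3: Q has 3 at row 2, column 1; remove 5 from row 2 of P and reverse-bump: 5 enters row 1 and ejects 3. So w(3) = 3. P is now [[2, 5]].
Step i=2: Q has 2 at row 1, column 2; remove that cell from P, ejecting 5. So w(2) = 5. P is now [[2]].
Step i=1: Q has 1 at row 1, column 1; remove that cell from P, ejecting 2. So w(1) = 2. P is now [].

So w = 2 5 3 8 4 1 9 6 7.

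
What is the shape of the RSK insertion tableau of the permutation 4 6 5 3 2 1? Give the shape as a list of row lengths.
Row-insert each entry into an empty tableau.

After inserting 4: P = [[4]].
After inserting 6: P = [[4, 6]].
After inserting 5: P = [[4, 5], [6]].
After inserting 3: P = [[3, 5], [4], [6]].
After inserting 2: P = [[2, 5], [3], [4], [6]].
After inserting 1: P = [[1, 5], [2], [3], [4], [6]].

The final insertion tableau P = [[1, 5], [2], [3], [4], [6]] has shape [2, 1, 1, 1, 1].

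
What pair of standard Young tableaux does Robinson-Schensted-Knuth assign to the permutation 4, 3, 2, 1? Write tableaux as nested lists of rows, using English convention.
Insert each entry of the permutation into P by Schensted row insertion, recording in Q the position of each new cell.

Insert 4: appended to row 1. P = [[4]], Q = [[1]].
Insert 3: 3 bumps 4 from row 1; 4 starts row 2. P = [[3], [4]], Q = [[1], [2]].
Insert 2: 2 bumps 3 from row 1; 3 bumps 4 from row 2; 4 starts row 3. P = [[2], [3], [4]], Q = [[1], [2], [3]].
Insert 1: 1 bumps 2 from row 1; 2 bumps 3 from row 2; 3 bumps 4 from row 3; 4 starts row 4. P = [[1], [2], [3], [4]], Q = [[1], [2], [3], [4]].

So P = [[1], [2], [3], [4]], Q = [[1], [2], [3], [4]].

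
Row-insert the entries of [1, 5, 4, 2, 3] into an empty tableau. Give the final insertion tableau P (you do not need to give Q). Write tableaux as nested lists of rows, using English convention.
P = [[1, 2, 3], [4], [5]]

Insert 1: appended to row 1. P = [[1]].
Insert 5: appended to row 1. P = [[1, 5]].
Insert 4: 4 bumps 5 from row 1; 5 starts row 2. P = [[1, 4], [5]].
Insert 2: 2 bumps 4 from row 1; 4 bumps 5 from row 2; 5 starts row 3. P = [[1, 2], [4], [5]].
Insert 3: appended to row 1. P = [[1, 2, 3], [4], [5]].

So P = [[1, 2, 3], [4], [5]].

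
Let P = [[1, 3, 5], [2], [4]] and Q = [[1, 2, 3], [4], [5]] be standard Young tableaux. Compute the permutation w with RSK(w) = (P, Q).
2 4 5 3 1

Reverse RSK: for i = n, n-1, ..., 1, locate i in Q, remove the corresponding corner cell from P, and reverse-bump its entry up through P; the value ejected from row 1 is w(i).

So w = 2 4 5 3 1.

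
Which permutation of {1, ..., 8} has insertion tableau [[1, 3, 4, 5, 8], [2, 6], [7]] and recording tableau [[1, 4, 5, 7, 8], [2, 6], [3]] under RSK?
Reverse the RSK construction: for i from n down to 1, find the cell of Q containing i, remove the entry at that cell from P, and reverse-bump it up through P; the value ejected from row 1 is w(i).

Step i=8: Q has 8 at row 1, column 5; remove that cell from P, ejecting 8. So w(8) = 8. P is now [[1, 3, 4, 5], [2, 6], [7]].
Step i=7: Q has 7 at row 1, column 4; remove that cell from P, ejecting 5. So w(7) = 5. P is now [[1, 3, 4], [2, 6], [7]].
Step i=6: Q has 6 at row 2, column 2; remove 6 from row 2 of P and reverse-bump: 6 enters row 1 and ejects 4. So w(6) = 4. P is now [[1, 3, 6], [2], [7]].
Step i=5: Q has 5 at row 1, column 3; remove that cell from P, ejecting 6. So w(5) = 6. P is now [[1, 3], [2], [7]].
Step i=4: Q has 4 at row 1, column 2; remove that cell from P, ejecting 3. So w(4) = 3. P is now [[1], [2], [7]].
Step i=3: Q has 3 at row 3, column 1; remove 7 from row 3 of P and reverse-bump: 7 enters row 2 and ejects 2; 2 enters row 1 and ejects 1. So w(3) = 1. P is now [[2], [7]].
Step i=2: Q has 2 at row 2, column 1; remove 7 from row 2 of P and reverse-bump: 7 enters row 1 and ejects 2. So w(2) = 2. P is now [[7]].
Step i=1: Q has 1 at row 1, column 1; remove that cell from P, ejecting 7. So w(1) = 7. P is now [].

So w = 7 2 1 3 6 4 5 8.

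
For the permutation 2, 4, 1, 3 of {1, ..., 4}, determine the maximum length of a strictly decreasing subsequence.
2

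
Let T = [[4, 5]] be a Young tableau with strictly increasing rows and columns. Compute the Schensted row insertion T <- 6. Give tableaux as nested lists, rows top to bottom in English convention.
6 is larger than every entry of row 1, so it is appended to row 1. The new tableau is [[4, 5, 6]].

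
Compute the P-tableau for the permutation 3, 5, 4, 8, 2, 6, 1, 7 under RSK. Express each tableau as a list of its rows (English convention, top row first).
P = [[1, 4, 6, 7], [2, 8], [3], [5]]

Insert 3: appended to row 1. P = [[3]].
Insert 5: appended to row 1. P = [[3, 5]].
Insert 4: 4 bumps 5 from row 1; 5 starts row 2. P = [[3, 4], [5]].
Insert 8: appended to row 1. P = [[3, 4, 8], [5]].
Insert 2: 2 bumps 3 from row 1; 3 bumps 5 from row 2; 5 starts row 3. P = [[2, 4, 8], [3], [5]].
Insert 6: 6 bumps 8 from row 1; 8 appends to row 2. P = [[2, 4, 6], [3, 8], [5]].
Insert 1: 1 bumps 2 from row 1; 2 bumps 3 from row 2; 3 bumps 5 from row 3; 5 starts row 4. P = [[1, 4, 6], [2, 8], [3], [5]].
Insert 7: appended to row 1. P = [[1, 4, 6, 7], [2, 8], [3], [5]].

So P = [[1, 4, 6, 7], [2, 8], [3], [5]].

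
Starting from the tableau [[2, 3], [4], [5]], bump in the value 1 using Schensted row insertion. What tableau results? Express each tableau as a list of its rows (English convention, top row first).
In row 1, 1 replaces 2 (the leftmost entry greater than 1); 2 is bumped to row 2. In row 2, 2 replaces 4 (the leftmost entry greater than 2); 4 is bumped to row 3. In row 3, 4 replaces 5 (the leftmost entry greater than 4); 5 is bumped to row 4. 5 starts a new row 4. The new tableau is [[1, 3], [2], [4], [5]].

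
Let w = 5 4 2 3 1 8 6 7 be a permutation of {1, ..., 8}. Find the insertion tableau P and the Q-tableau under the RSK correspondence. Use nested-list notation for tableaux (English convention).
Insert each entry of the permutation into P by Schensted row insertion, recording in Q the position of each new cell.

Insert 5: appended to row 1. P = [[5]].
Insert 4: 4 bumps 5 from row 1; 5 starts row 2. P = [[4], [5]].
Insert 2: 2 bumps 4 from row 1; 4 bumps 5 from row 2; 5 starts row 3. P = [[2], [4], [5]].
Insert 3: appended to row 1. P = [[2, 3], [4], [5]].
Insert 1: 1 bumps 2 from row 1; 2 bumps 4 from row 2; 4 bumps 5 from row 3; 5 starts row 4. P = [[1, 3], [2], [4], [5]].
Insert 8: appended to row 1. P = [[1, 3, 8], [2], [4], [5]].
Insert 6: 6 bumps 8 from row 1; 8 appends to row 2. P = [[1, 3, 6], [2, 8], [4], [5]].
Insert 7: appended to row 1. P = [[1, 3, 6, 7], [2, 8], [4], [5]].

So P = [[1, 3, 6, 7], [2, 8], [4], [5]], Q = [[1, 4, 6, 8], [2, 7], [3], [5]].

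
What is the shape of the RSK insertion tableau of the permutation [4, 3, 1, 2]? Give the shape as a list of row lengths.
Row-insert each entry into an empty tableau.

After inserting 4: P = [[4]].
After inserting 3: P = [[3], [4]].
After inserting 1: P = [[1], [3], [4]].
After inserting 2: P = [[1, 2], [3], [4]].

The final insertion tableau P = [[1, 2], [3], [4]] has shape [2, 1, 1].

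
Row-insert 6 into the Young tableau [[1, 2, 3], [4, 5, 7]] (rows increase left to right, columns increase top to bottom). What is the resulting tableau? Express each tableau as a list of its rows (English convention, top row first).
6 is larger than every entry of row 1, so it is appended to row 1. The new tableau is [[1, 2, 3, 6], [4, 5, 7]].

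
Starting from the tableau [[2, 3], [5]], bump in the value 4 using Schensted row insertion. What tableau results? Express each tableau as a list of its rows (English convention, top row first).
4 is larger than every entry of row 1, so it is appended to row 1. The new tableau is [[2, 3, 4], [5]].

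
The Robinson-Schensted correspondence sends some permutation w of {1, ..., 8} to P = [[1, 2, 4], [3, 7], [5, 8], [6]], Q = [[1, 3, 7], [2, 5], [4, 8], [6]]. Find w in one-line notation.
6 5 8 1 3 2 7 4

Reverse the RSK construction: for i from n down to 1, find the cell of Q containing i, remove the entry at that cell from P, and reverse-bump it up through P; the value ejected from row 1 is w(i).

Step i=8: Q has 8 at row 3, column 2; remove 8 from row 3 of P and reverse-bump: 8 enters row 2 and ejects 7; 7 enters row 1 and ejects 4. So w(8) = 4. P is now [[1, 2, 7], [3, 8], [5], [6]].
Step i=7: Q has 7 at row 1, column 3; remove that cell from P, ejecting 7. So w(7) = 7. P is now [[1, 2], [3, 8], [5], [6]].
Step i=6: Q has 6 at row 4, column 1; remove 6 from row 4 of P and reverse-bump: 6 enters row 3 and ejects 5; 5 enters row 2 and ejects 3; 3 enters row 1 and ejects 2. So w(6) = 2. P is now [[1, 3], [5, 8], [6]].
Step i=5: Q has 5 at row 2, column 2; remove 8 from row 2 of P and reverse-bump: 8 enters row 1 and ejects 3. So w(5) = 3. P is now [[1, 8], [5], [6]].
Step i=4: Q has 4 at row 3, column 1; remove 6 from row 3 of P and reverse-bump: 6 enters row 2 and ejects 5; 5 enters row 1 and ejects 1. So w(4) = 1. P is now [[5, 8], [6]].
Step i=3: Q has 3 at row 1, column 2; remove that cell from P, ejecting 8. So w(3) = 8. P is now [[5], [6]].
Step i=2: Q has 2 at row 2, column 1; remove 6 from row 2 of P and reverse-bump: 6 enters row 1 and ejects 5. So w(2) = 5. P is now [[6]].
Step i=1: Q has 1 at row 1, column 1; remove that cell from P, ejecting 6. So w(1) = 6. P is now [].

So w = 6 5 8 1 3 2 7 4.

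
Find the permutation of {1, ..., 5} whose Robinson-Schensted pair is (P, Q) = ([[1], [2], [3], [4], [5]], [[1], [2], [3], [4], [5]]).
Reverse the RSK construction: for i from n down to 1, find the cell of Q containing i, remove the entry at that cell from P, and reverse-bump it up through P; the value ejected from row 1 is w(i).

Step i=5: Q has 5 at row 5, column 1; remove 5 from row 5 of P and reverse-bump: 5 enters row 4 and ejects 4; 4 enters row 3 and ejects 3; 3 enters row 2 and ejects 2; 2 enters row 1 and ejects 1. So w(5) = 1. P is now [[2], [3], [4], [5]].
Step i=4: Q has 4 at row 4, column 1; remove 5 from row 4 of P and reverse-bump: 5 enters row 3 and ejects 4; 4 enters row 2 and ejects 3; 3 enters row 1 and ejects 2. So w(4) = 2. P is now [[3], [4], [5]].
Step i=3: Q has 3 at row 3, column 1; remove 5 from row 3 of P and reverse-bump: 5 enters row 2 and ejects 4; 4 enters row 1 and ejects 3. So w(3) = 3. P is now [[4], [5]].
Step i=2: Q has 2 at row 2, column 1; remove 5 from row 2 of P and reverse-bump: 5 enters row 1 and ejects 4. So w(2) = 4. P is now [[5]].
Step i=1: Q has 1 at row 1, column 1; remove that cell from P, ejecting 5. So w(1) = 5. P is now [].

So w = 5 4 3 2 1.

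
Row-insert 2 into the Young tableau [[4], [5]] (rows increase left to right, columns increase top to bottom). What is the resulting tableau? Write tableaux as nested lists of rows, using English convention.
In row 1, 2 replaces 4 (the leftmost entry greater than 2); 4 is bumped to row 2. In row 2, 4 replaces 5 (the leftmost entry greater than 4); 5 is bumped to row 3. 5 starts a new row 3. The new tableau is [[2], [4], [5]].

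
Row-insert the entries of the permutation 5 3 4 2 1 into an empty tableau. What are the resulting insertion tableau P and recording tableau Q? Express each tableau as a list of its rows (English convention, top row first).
Insert each entry of the permutation into P by Schensted row insertion, recording in Q the position of each new cell.

Insert 5: appended to row 1. P = [[5]].
Insert 3: 3 bumps 5 from row 1; 5 starts row 2. P = [[3], [5]].
Insert 4: appended to row 1. P = [[3, 4], [5]].
Insert 2: 2 bumps 3 from row 1; 3 bumps 5 from row 2; 5 starts row 3. P = [[2, 4], [3], [5]].
Insert 1: 1 bumps 2 from row 1; 2 bumps 3 from row 2; 3 bumps 5 from row 3; 5 starts row 4. P = [[1, 4], [2], [3], [5]].

So P = [[1, 4], [2], [3], [5]], Q = [[1, 3], [2], [4], [5]].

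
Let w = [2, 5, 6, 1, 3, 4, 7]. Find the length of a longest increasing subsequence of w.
4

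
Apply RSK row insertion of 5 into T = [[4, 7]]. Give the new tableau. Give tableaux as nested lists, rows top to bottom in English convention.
[[4, 5], [7]]

In row 1, 5 replaces 7 (the leftmost entry greater than 5); 7 is bumped to row 2. 7 starts a new row 2. The new tableau is [[4, 5], [7]].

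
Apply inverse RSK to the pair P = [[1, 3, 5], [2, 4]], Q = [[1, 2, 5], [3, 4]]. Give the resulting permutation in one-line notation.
2 4 1 3 5

Reverse the RSK construction: for i from n down to 1, find the cell of Q containing i, remove the entry at that cell from P, and reverse-bump it up through P; the value ejected from row 1 is w(i).

Step i=5: Q has 5 at row 1, column 3; remove that cell from P, ejecting 5. So w(5) = 5. P is now [[1, 3], [2, 4]].
Step i=4: Q has 4 at row 2, column 2; remove 4 from row 2 of P and reverse-bump: 4 enters row 1 and ejects 3. So w(4) = 3. P is now [[1, 4], [2]].
Step i=3: Q has 3 at row 2, column 1; remove 2 from row 2 of P and reverse-bump: 2 enters row 1 and ejects 1. So w(3) = 1. P is now [[2, 4]].
Step i=2: Q has 2 at row 1, column 2; remove that cell from P, ejecting 4. So w(2) = 4. P is now [[2]].
Step i=1: Q has 1 at row 1, column 1; remove that cell from P, ejecting 2. So w(1) = 2. P is now [].

So w = 2 4 1 3 5.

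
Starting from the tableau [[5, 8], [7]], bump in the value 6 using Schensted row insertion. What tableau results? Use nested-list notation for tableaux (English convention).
[[5, 6], [7, 8]]

In row 1, 6 replaces 8 (the leftmost entry greater than 6); 8 is bumped to row 2. 8 is appended to row 2. The new tableau is [[5, 6], [7, 8]].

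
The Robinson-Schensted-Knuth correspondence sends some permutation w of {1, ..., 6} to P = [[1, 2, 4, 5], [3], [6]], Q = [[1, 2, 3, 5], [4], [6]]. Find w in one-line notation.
Reverse the RSK construction: for i from n down to 1, find the cell of Q containing i, remove the entry at that cell from P, and reverse-bump it up through P; the value ejected from row 1 is w(i).

Step i=6: Q has 6 at row 3, column 1; remove 6 from row 3 of P and reverse-bump: 6 enters row 2 and ejects 3; 3 enters row 1 and ejects 2. So w(6) = 2. P is now [[1, 3, 4, 5], [6]].
Step i=5: Q has 5 at row 1, column 4; remove that cell from P, ejecting 5. So w(5) = 5. P is now [[1, 3, 4], [6]].
Step i=4: Q has 4 at row 2, column 1; remove 6 from row 2 of P and reverse-bump: 6 enters row 1 and ejects 4. So w(4) = 4. P is now [[1, 3, 6]].
Step i=3: Q has 3 at row 1, column 3; remove that cell from P, ejecting 6. So w(3) = 6. P is now [[1, 3]].
Step i=2: Q has 2 at row 1, column 2; remove that cell from P, ejecting 3. So w(2) = 3. P is now [[1]].
Step i=1: Q has 1 at row 1, column 1; remove that cell from P, ejecting 1. So w(1) = 1. P is now [].

So w = 1 3 6 4 5 2.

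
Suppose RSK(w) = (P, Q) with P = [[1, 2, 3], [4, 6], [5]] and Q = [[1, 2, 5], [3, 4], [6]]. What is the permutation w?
Reverse the RSK construction: for i from n down to 1, find the cell of Q containing i, remove the entry at that cell from P, and reverse-bump it up through P; the value ejected from row 1 is w(i).

Step i=6: Q has 6 at row 3, column 1; remove 5 from row 3 of P and reverse-bump: 5 enters row 2 and ejects 4; 4 enters row 1 and ejects 3. So w(6) = 3. P is now [[1, 2, 4], [5, 6]].
Step i=5: Q has 5 at row 1, column 3; remove that cell from P, ejecting 4. So w(5) = 4. P is now [[1, 2], [5, 6]].
Step i=4: Q has 4 at row 2, column 2; remove 6 from row 2 of P and reverse-bump: 6 enters row 1 and ejects 2. So w(4) = 2. P is now [[1, 6], [5]].
Step i=3: Q has 3 at row 2, column 1; remove 5 from row 2 of P and reverse-bump: 5 enters row 1 and ejects 1. So w(3) = 1. P is now [[5, 6]].
Step i=2: Q has 2 at row 1, column 2; remove that cell from P, ejecting 6. So w(2) = 6. P is now [[5]].
Step i=1: Q has 1 at row 1, column 1; remove that cell from P, ejecting 5. So w(1) = 5. P is now [].

So w = 5 6 1 2 4 3.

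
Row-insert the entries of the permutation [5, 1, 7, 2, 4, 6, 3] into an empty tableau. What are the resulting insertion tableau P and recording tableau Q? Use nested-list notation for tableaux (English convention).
P = [[1, 2, 3, 6], [4, 7], [5]], Q = [[1, 3, 5, 6], [2, 4], [7]]

Insert each entry of the permutation into P by Schensted row insertion, recording in Q the position of each new cell.

Insert 5: appended to row 1. P = [[5]].
Insert 1: 1 bumps 5 from row 1; 5 starts row 2. P = [[1], [5]].
Insert 7: appended to row 1. P = [[1, 7], [5]].
Insert 2: 2 bumps 7 from row 1; 7 appends to row 2. P = [[1, 2], [5, 7]].
Insert 4: appended to row 1. P = [[1, 2, 4], [5, 7]].
Insert 6: appended to row 1. P = [[1, 2, 4, 6], [5, 7]].
Insert 3: 3 bumps 4 from row 1; 4 bumps 5 from row 2; 5 starts row 3. P = [[1, 2, 3, 6], [4, 7], [5]].

So P = [[1, 2, 3, 6], [4, 7], [5]], Q = [[1, 3, 5, 6], [2, 4], [7]].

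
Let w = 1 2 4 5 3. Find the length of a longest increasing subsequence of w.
4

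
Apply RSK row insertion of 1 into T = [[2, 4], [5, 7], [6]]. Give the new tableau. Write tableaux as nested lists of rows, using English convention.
In row 1, 1 replaces 2 (the leftmost entry greater than 1); 2 is bumped to row 2. In row 2, 2 replaces 5 (the leftmost entry greater than 2); 5 is bumped to row 3. In row 3, 5 replaces 6 (the leftmost entry greater than 5); 6 is bumped to row 4. 6 starts a new row 4. The new tableau is [[1, 4], [2, 7], [5], [6]].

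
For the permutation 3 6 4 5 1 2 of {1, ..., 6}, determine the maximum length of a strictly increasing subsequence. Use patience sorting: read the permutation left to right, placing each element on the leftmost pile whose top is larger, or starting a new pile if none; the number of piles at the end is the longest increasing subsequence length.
3

3: new pile. tops = [3]
6: new pile. tops = [3, 6]
4: onto pile 2 (replacing 6). tops = [3, 4]
5: new pile. tops = [3, 4, 5]
1: onto pile 1 (replacing 3). tops = [1, 4, 5]
2: onto pile 2 (replacing 4). tops = [1, 2, 5]

3 piles, so the longest increasing subsequence has length 3.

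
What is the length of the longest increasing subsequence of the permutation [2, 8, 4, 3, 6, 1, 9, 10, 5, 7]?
5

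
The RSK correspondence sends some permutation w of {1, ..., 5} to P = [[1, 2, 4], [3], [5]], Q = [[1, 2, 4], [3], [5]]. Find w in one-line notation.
Reverse RSK: for i = n, n-1, ..., 1, locate i in Q, remove the corresponding corner cell from P, and reverse-bump its entry up through P; the value ejected from row 1 is w(i).

So w = 1 5 3 4 2.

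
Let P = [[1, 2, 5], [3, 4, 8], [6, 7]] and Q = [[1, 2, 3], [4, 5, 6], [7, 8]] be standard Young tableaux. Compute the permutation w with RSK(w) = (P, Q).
6 7 8 3 4 5 1 2

Reverse the RSK construction: for i from n down to 1, find the cell of Q containing i, remove the entry at that cell from P, and reverse-bump it up through P; the value ejected from row 1 is w(i).

Step i=8: Q has 8 at row 3, column 2; remove 7 from row 3 of P and reverse-bump: 7 enters row 2 and ejects 4; 4 enters row 1 and ejects 2. So w(8) = 2. P is now [[1, 4, 5], [3, 7, 8], [6]].
Step i=7: Q has 7 at row 3, column 1; remove 6 from row 3 of P and reverse-bump: 6 enters row 2 and ejects 3; 3 enters row 1 and ejects 1. So w(7) = 1. P is now [[3, 4, 5], [6, 7, 8]].
Step i=6: Q has 6 at row 2, column 3; remove 8 from row 2 of P and reverse-bump: 8 enters row 1 and ejects 5. So w(6) = 5. P is now [[3, 4, 8], [6, 7]].
Step i=5: Q has 5 at row 2, column 2; remove 7 from row 2 of P and reverse-bump: 7 enters row 1 and ejects 4. So w(5) = 4. P is now [[3, 7, 8], [6]].
Step i=4: Q has 4 at row 2, column 1; remove 6 from row 2 of P and reverse-bump: 6 enters row 1 and ejects 3. So w(4) = 3. P is now [[6, 7, 8]].
Step i=3: Q has 3 at row 1, column 3; remove that cell from P, ejecting 8. So w(3) = 8. P is now [[6, 7]].
Step i=2: Q has 2 at row 1, column 2; remove that cell from P, ejecting 7. So w(2) = 7. P is now [[6]].
Step i=1: Q has 1 at row 1, column 1; remove that cell from P, ejecting 6. So w(1) = 6. P is now [].

So w = 6 7 8 3 4 5 1 2.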